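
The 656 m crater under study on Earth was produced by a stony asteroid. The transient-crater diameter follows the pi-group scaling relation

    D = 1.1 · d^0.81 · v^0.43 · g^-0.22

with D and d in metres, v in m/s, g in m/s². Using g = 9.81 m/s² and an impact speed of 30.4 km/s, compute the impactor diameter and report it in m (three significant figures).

d ≈ 20.7 m

Rearranging for d: d = [D / (1.1 · 30400^0.43 · 9.81^-0.22)]^(1/0.81).
30400^0.43 = 84.65
9.81^-0.22 = 0.6051
Denominator = 1.1 × 84.65 × 0.6051 = 56.34
D / 56.34 = 656 / 56.34 = 11.64
d = 11.64^(1/0.81) = 11.64^1.2346 = 20.70 m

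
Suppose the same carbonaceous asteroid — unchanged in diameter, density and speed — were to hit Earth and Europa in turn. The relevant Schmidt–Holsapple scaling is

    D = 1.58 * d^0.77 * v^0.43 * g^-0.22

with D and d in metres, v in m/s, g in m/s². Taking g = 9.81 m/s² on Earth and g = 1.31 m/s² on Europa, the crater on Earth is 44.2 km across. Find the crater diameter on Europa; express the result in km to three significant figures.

D ≈ 68.8 km

All impactor-dependent factors cancel in the ratio, leaving D_Europa/D_Earth = (g_Europa/g_Earth)^-0.22.
(1.31/9.81)^-0.22 = 0.1335^-0.22 = 1.557
D_Europa = 1.557 × 44.2 km = 68.8 km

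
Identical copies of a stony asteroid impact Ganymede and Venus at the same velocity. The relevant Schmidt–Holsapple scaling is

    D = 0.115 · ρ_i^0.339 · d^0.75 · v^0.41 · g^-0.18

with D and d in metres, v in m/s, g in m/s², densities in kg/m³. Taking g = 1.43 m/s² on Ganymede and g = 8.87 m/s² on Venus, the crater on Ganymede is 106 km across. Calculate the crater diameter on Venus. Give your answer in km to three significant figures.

All impactor-dependent factors cancel in the ratio, leaving D_Venus/D_Ganymede = (g_Venus/g_Ganymede)^-0.18.
(8.87/1.43)^-0.18 = 6.203^-0.18 = 0.7200
D_Venus = 0.7200 × 106 km = 76.3 km

D ≈ 76.3 km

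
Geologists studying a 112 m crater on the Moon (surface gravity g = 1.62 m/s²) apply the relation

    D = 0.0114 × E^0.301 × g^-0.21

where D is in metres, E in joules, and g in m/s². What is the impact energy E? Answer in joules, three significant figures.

Rearranging: E = [D / (0.0114 · g^-0.21)]^(1/0.301).
g^-0.21 = 1.62^-0.21 = 0.9037
D / (0.0114 × 0.9037) = 112 / (0.01030) = 1.087 × 10^4
E = (1.087 × 10^4)^3.3223 = 2.568 × 10^13 J

E ≈ 2.57 × 10^13 J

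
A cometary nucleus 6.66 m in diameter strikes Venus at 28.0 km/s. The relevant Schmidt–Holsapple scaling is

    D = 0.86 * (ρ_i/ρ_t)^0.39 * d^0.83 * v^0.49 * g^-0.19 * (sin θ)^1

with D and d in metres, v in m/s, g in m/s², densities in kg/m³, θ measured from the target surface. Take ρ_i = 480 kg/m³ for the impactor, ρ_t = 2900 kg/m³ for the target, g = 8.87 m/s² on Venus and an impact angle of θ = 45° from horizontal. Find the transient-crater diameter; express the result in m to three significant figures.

In SI units: v = 28000 m/s.
(ρ_i/ρ_t)^0.39 = (480/2900)^0.39 = 0.4958
d^0.83 = 6.66^0.83 = 4.825
v^0.49 = 28000^0.49 = 151.0
g^-0.19 = 8.87^-0.19 = 0.6605
(sin 45°)^1 = 0.7071^1 = 0.7071
D = 0.86 × 0.4958 × 4.825 × 151.0 × 0.6605 × 0.7071 = 145.1 m

D ≈ 145 m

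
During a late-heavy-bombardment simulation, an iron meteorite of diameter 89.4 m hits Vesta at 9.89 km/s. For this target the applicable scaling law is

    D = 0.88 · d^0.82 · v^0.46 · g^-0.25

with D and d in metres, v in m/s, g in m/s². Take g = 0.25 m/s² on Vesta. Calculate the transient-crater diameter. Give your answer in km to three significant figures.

In SI units: v = 9890 m/s.
d^0.82 = 89.4^0.82 = 39.82
v^0.46 = 9890^0.46 = 68.83
g^-0.25 = 0.25^-0.25 = 1.414
D = 0.88 × 39.82 × 68.83 × 1.414 = 3410 m
   = 3.410 km

D ≈ 3.41 km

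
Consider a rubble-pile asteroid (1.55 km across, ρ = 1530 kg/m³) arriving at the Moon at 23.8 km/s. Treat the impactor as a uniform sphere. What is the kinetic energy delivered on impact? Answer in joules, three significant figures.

E ≈ 8.45 × 10^20 J

d = 1550 m; v = 23800 m/s.
Mass m = (π/6) ρ d³ = (π/6) × 1530 × (1550)³ = 2.983 × 10^12 kg
E = ½ m v² = 0.5 × 2.983 × 10^12 × (23800)² = 8.448 × 10^20 J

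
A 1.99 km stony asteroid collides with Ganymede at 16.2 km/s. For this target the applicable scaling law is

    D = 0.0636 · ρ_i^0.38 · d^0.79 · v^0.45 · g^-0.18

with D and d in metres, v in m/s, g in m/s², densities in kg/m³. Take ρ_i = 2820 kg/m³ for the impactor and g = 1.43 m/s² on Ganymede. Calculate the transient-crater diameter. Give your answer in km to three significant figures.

In SI units: d = 1990 m, v = 16200 m/s.
ρ_i^0.38 = 2820^0.38 = 20.47
d^0.79 = 1990^0.79 = 403.7
v^0.45 = 16200^0.45 = 78.39
g^-0.18 = 1.43^-0.18 = 0.9376
D = 0.0636 × 20.47 × 403.7 × 78.39 × 0.9376 = 38629 m
   = 38.63 km

D ≈ 38.6 km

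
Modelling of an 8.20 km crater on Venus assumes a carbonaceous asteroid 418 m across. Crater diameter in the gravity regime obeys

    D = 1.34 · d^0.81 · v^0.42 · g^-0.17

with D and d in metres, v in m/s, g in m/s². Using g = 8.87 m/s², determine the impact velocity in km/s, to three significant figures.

Rearranging for v: v = [D / (1.34 · 418^0.81 · 8.87^-0.17)]^(1/0.42).
D = 8200 m.
418^0.81 = 132.8
8.87^-0.17 = 0.6900
Denominator = 1.34 × 132.8 × 0.6900 = 122.8
D / 122.8 = 8200 / 122.8 = 66.78
v = 66.78^(1/0.42) = 66.78^2.381 = 22105 m/s

v ≈ 22.1 km/s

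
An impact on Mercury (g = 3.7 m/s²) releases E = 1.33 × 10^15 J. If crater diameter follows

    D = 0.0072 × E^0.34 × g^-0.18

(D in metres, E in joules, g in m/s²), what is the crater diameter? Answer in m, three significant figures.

E^0.34 = (1.33 × 10^15)^0.34 = 1.387 × 10^5
g^-0.18 = 3.7^-0.18 = 0.7902
D = 0.0072 × 1.387 × 10^5 × 0.7902 = 789.1 m

D ≈ 789 m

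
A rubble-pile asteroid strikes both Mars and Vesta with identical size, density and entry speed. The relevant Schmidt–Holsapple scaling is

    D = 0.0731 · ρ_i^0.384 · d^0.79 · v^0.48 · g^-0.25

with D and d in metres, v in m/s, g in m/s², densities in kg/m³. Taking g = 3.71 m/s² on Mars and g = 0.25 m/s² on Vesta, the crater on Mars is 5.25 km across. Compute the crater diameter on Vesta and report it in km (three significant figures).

D ≈ 10.3 km

All impactor-dependent factors cancel in the ratio, leaving D_Vesta/D_Mars = (g_Vesta/g_Mars)^-0.25.
(0.25/3.71)^-0.25 = 0.06739^-0.25 = 1.963
D_Vesta = 1.963 × 5.25 km = 10.3 km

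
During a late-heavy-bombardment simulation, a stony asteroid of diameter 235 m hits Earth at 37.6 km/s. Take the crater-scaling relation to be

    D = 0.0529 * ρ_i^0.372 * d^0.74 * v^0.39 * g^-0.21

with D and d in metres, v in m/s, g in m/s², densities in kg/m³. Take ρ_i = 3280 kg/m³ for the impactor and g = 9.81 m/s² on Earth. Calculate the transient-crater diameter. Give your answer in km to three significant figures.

D ≈ 2.30 km

In SI units: v = 37600 m/s.
ρ_i^0.372 = 3280^0.372 = 20.32
d^0.74 = 235^0.74 = 56.83
v^0.39 = 37600^0.39 = 60.86
g^-0.21 = 9.81^-0.21 = 0.6191
D = 0.0529 × 20.32 × 56.83 × 60.86 × 0.6191 = 2302 m
   = 2.302 km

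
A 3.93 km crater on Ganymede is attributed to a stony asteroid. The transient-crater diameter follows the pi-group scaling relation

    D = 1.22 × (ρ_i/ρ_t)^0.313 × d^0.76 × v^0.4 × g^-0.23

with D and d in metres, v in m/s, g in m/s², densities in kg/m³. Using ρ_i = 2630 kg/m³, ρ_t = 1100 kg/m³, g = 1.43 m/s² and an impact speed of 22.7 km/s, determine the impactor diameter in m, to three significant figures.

d ≈ 164 m

Rearranging for d: d = [D / (1.22 · (2630/1100)^0.313 · 22700^0.4 · 1.43^-0.23)]^(1/0.76).
D = 3930 m.
(2630/1100)^0.313 = 1.314
22700^0.4 = 55.26
1.43^-0.23 = 0.9210
Denominator = 1.22 × 1.314 × 55.26 × 0.9210 = 81.59
D / 81.59 = 3930 / 81.59 = 48.17
d = 48.17^(1/0.76) = 48.17^1.3158 = 163.8 m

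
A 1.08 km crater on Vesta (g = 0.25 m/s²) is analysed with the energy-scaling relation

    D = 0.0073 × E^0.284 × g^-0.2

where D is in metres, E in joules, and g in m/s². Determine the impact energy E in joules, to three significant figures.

E ≈ 6.03 × 10^17 J

Rearranging: E = [D / (0.0073 · g^-0.2)]^(1/0.284).
D = 1080 m.
g^-0.2 = 0.25^-0.2 = 1.320
D / (0.0073 × 1.320) = 1080 / (9.636 × 10^-3) = 1.121 × 10^5
E = (1.121 × 10^5)^3.5211 = 6.028 × 10^17 J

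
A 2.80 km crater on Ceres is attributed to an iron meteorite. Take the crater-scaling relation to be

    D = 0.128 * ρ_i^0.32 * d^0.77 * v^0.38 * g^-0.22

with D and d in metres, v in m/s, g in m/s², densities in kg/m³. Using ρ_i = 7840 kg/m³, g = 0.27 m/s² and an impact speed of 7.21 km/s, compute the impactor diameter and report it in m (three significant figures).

Rearranging for d: d = [D / (0.128 · 7840^0.32 · 7210^0.38 · 0.27^-0.22)]^(1/0.77).
D = 2800 m.
7840^0.32 = 17.63
7210^0.38 = 29.24
0.27^-0.22 = 1.334
Denominator = 0.128 × 17.63 × 29.24 × 1.334 = 88.02
D / 88.02 = 2800 / 88.02 = 31.81
d = 31.81^(1/0.77) = 31.81^1.2987 = 89.41 m

d ≈ 89.4 m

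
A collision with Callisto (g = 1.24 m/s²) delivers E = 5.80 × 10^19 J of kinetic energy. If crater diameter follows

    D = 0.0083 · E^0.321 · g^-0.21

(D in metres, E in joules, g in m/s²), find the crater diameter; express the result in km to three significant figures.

D ≈ 17.5 km

E^0.321 = (5.80 × 10^19)^0.321 = 2.208 × 10^6
g^-0.21 = 1.24^-0.21 = 0.9558
D = 0.0083 × 2.208 × 10^6 × 0.9558 = 17516 m
   = 17.52 km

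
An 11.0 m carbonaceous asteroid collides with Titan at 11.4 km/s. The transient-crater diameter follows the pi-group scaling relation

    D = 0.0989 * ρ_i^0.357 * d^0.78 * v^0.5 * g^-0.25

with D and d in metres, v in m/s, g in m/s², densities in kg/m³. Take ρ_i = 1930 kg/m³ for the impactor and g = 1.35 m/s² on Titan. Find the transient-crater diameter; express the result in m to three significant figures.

In SI units: v = 11400 m/s.
ρ_i^0.357 = 1930^0.357 = 14.89
d^0.78 = 11^0.78 = 6.491
v^0.5 = 11400^0.5 = 106.8
g^-0.25 = 1.35^-0.25 = 0.9277
D = 0.0989 × 14.89 × 6.491 × 106.8 × 0.9277 = 947.1 m

D ≈ 947 m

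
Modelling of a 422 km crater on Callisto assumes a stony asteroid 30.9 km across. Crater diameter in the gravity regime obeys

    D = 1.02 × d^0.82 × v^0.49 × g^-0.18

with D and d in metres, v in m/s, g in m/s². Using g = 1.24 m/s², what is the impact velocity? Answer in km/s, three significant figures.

v ≈ 9.62 km/s

Rearranging for v: v = [D / (1.02 · 30900^0.82 · 1.24^-0.18)]^(1/0.49).
D = 422000 m.
30900^0.82 = 4806
1.24^-0.18 = 0.9620
Denominator = 1.02 × 4806 × 0.9620 = 4716
D / 4716 = 422000 / 4716 = 89.48
v = 89.48^(1/0.49) = 89.48^2.0408 = 9618 m/s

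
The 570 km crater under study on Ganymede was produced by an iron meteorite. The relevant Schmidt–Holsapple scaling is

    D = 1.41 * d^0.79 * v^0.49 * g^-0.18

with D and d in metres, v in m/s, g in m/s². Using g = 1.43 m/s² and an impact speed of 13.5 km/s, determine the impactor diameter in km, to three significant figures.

Rearranging for d: d = [D / (1.41 · 13500^0.49 · 1.43^-0.18)]^(1/0.79).
D = 570000 m.
13500^0.49 = 105.6
1.43^-0.18 = 0.9376
Denominator = 1.41 × 105.6 × 0.9376 = 139.6
D / 139.6 = 570000 / 139.6 = 4083
d = 4083^(1/0.79) = 4083^1.2658 = 37220 m

d ≈ 37.2 km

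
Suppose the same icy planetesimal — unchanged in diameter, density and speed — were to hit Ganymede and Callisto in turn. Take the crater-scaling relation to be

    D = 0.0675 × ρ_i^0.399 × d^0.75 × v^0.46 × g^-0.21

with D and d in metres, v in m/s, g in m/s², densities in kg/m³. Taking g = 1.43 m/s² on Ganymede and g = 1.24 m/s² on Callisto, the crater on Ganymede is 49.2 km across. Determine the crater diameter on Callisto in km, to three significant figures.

All impactor-dependent factors cancel in the ratio, leaving D_Callisto/D_Ganymede = (g_Callisto/g_Ganymede)^-0.21.
(1.24/1.43)^-0.21 = 0.8671^-0.21 = 1.030
D_Callisto = 1.030 × 49.2 km = 50.7 km

D ≈ 50.7 km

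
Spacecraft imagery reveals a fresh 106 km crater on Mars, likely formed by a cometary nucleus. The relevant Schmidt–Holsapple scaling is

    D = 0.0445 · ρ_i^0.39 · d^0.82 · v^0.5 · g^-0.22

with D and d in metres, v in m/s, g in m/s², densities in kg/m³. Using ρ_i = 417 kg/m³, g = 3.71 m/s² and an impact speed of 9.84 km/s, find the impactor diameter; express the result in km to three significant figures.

Rearranging for d: d = [D / (0.0445 · 417^0.39 · 9840^0.5 · 3.71^-0.22)]^(1/0.82).
D = 106000 m.
417^0.39 = 10.52
9840^0.5 = 99.20
3.71^-0.22 = 0.7494
Denominator = 0.0445 × 10.52 × 99.20 × 0.7494 = 34.80
D / 34.80 = 106000 / 34.80 = 3046
d = 3046^(1/0.82) = 3046^1.2195 = 17718 m

d ≈ 17.7 km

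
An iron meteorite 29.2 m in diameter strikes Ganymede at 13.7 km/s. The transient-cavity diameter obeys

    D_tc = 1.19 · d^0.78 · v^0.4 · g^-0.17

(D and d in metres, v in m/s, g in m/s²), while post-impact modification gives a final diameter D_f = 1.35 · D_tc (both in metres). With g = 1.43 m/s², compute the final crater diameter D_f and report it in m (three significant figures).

D_f ≈ 949 m

v = 13700 m/s.
d^0.78 = 29.2^0.78 = 13.90
v^0.4 = 13700^0.4 = 45.15
g^-0.17 = 1.43^-0.17 = 0.9410
D_tc = 1.19 × 13.90 × 45.15 × 0.9410 = 702.8 m
D_f = 1.35 × 702.8 = 948.8 m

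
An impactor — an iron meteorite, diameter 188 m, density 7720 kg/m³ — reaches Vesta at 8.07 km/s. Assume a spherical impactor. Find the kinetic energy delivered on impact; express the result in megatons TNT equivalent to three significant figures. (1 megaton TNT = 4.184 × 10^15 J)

E ≈ 209 Mt TNT

v = 8070 m/s.
Mass m = (π/6) ρ d³ = (π/6) × 7720 × (188)³ = 2.686 × 10^10 kg
E = ½ m v² = 0.5 × 2.686 × 10^10 × (8070)² = 8.746 × 10^17 J
   = 8.746 × 10^17 / 4.184×10^15 = 209.0 Mt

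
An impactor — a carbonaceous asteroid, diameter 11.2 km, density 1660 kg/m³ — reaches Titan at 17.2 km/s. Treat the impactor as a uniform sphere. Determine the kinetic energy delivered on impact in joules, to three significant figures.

d = 11200 m; v = 17200 m/s.
Mass m = (π/6) ρ d³ = (π/6) × 1660 × (11200)³ = 1.221 × 10^15 kg
E = ½ m v² = 0.5 × 1.221 × 10^15 × (17200)² = 1.806 × 10^23 J

E ≈ 1.81 × 10^23 J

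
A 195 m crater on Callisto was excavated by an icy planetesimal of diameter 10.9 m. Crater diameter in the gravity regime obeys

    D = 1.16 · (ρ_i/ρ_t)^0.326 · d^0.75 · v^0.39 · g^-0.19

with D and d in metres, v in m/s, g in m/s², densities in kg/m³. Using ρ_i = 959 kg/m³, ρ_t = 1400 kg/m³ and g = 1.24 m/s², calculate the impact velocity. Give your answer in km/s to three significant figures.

Rearranging for v: v = [D / (1.16 · (959/1400)^0.326 · 10.9^0.75 · 1.24^-0.19)]^(1/0.39).
(959/1400)^0.326 = 0.8840
10.9^0.75 = 5.999
1.24^-0.19 = 0.9600
Denominator = 1.16 × 0.8840 × 5.999 × 0.9600 = 5.906
D / 5.906 = 195 / 5.906 = 33.02
v = 33.02^(1/0.39) = 33.02^2.5641 = 7840 m/s

v ≈ 7.84 km/s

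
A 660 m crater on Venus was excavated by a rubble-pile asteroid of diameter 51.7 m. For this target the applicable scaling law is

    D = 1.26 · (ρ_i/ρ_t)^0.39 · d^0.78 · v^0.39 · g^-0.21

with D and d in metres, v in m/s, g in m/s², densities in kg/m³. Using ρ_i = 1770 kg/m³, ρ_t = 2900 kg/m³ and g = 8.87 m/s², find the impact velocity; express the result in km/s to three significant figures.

Rearranging for v: v = [D / (1.26 · (1770/2900)^0.39 · 51.7^0.78 · 8.87^-0.21)]^(1/0.39).
(1770/2900)^0.39 = 0.8248
51.7^0.78 = 21.70
8.87^-0.21 = 0.6323
Denominator = 1.26 × 0.8248 × 21.70 × 0.6323 = 14.26
D / 14.26 = 660 / 14.26 = 46.28
v = 46.28^(1/0.39) = 46.28^2.5641 = 18631 m/s

v ≈ 18.6 km/s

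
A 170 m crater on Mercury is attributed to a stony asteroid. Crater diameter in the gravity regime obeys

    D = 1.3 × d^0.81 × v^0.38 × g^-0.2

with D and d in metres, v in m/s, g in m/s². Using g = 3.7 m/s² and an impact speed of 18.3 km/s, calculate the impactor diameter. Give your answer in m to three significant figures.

Rearranging for d: d = [D / (1.3 · 18300^0.38 · 3.7^-0.2)]^(1/0.81).
18300^0.38 = 41.66
3.7^-0.2 = 0.7698
Denominator = 1.3 × 41.66 × 0.7698 = 41.69
D / 41.69 = 170 / 41.69 = 4.078
d = 4.078^(1/0.81) = 4.078^1.2346 = 5.671 m

d ≈ 5.67 m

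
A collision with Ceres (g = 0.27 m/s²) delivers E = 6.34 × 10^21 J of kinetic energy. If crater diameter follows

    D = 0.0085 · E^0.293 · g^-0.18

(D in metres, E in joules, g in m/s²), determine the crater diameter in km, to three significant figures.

E^0.293 = (6.34 × 10^21)^0.293 = 2.443 × 10^6
g^-0.18 = 0.27^-0.18 = 1.266
D = 0.0085 × 2.443 × 10^6 × 1.266 = 26289 m
   = 26.29 km

D ≈ 26.3 km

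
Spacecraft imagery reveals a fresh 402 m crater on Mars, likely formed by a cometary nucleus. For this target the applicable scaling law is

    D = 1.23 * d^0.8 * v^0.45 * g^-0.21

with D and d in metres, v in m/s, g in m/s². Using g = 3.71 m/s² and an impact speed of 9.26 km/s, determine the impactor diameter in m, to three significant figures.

Rearranging for d: d = [D / (1.23 · 9260^0.45 · 3.71^-0.21)]^(1/0.8).
9260^0.45 = 60.95
3.71^-0.21 = 0.7593
Denominator = 1.23 × 60.95 × 0.7593 = 56.92
D / 56.92 = 402 / 56.92 = 7.063
d = 7.063^(1/0.8) = 7.063^1.25 = 11.51 m

d ≈ 11.5 m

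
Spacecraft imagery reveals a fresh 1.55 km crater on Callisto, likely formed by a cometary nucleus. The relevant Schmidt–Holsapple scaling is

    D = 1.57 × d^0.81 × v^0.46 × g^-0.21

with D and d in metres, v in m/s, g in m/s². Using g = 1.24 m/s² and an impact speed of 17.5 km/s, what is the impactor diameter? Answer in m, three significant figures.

d ≈ 20.5 m

Rearranging for d: d = [D / (1.57 · 17500^0.46 · 1.24^-0.21)]^(1/0.81).
D = 1550 m.
17500^0.46 = 89.49
1.24^-0.21 = 0.9558
Denominator = 1.57 × 89.49 × 0.9558 = 134.3
D / 134.3 = 1550 / 134.3 = 11.54
d = 11.54^(1/0.81) = 11.54^1.2346 = 20.48 m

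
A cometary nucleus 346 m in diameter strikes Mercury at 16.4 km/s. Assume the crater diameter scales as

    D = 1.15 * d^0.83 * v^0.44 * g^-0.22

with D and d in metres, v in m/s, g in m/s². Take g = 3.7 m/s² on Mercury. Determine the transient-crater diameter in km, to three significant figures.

D ≈ 7.90 km

In SI units: v = 16400 m/s.
d^0.83 = 346^0.83 = 128.1
v^0.44 = 16400^0.44 = 71.54
g^-0.22 = 3.7^-0.22 = 0.7499
D = 1.15 × 128.1 × 71.54 × 0.7499 = 7903 m
   = 7.903 km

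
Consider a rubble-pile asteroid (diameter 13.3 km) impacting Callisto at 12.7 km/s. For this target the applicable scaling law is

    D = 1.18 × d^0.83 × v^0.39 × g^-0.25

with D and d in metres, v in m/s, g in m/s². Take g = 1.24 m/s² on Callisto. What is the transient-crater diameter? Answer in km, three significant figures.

D ≈ 118 km

In SI units: d = 13300 m, v = 12700 m/s.
d^0.83 = 13300^0.83 = 2647
v^0.39 = 12700^0.39 = 39.86
g^-0.25 = 1.24^-0.25 = 0.9476
D = 1.18 × 2647 × 39.86 × 0.9476 = 1.180 × 10^5 m
   = 118.0 km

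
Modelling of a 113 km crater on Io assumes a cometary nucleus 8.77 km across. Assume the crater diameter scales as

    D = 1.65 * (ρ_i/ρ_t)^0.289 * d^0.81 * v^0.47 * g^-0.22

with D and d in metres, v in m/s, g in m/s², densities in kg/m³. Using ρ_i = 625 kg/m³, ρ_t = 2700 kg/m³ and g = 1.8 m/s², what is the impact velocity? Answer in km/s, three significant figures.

Rearranging for v: v = [D / (1.65 · (625/2700)^0.289 · 8770^0.81 · 1.8^-0.22)]^(1/0.47).
D = 113000 m.
(625/2700)^0.289 = 0.6552
8770^0.81 = 1563
1.8^-0.22 = 0.8787
Denominator = 1.65 × 0.6552 × 1563 × 0.8787 = 1485
D / 1485 = 113000 / 1485 = 76.09
v = 76.09^(1/0.47) = 76.09^2.1277 = 10067 m/s

v ≈ 10.1 km/s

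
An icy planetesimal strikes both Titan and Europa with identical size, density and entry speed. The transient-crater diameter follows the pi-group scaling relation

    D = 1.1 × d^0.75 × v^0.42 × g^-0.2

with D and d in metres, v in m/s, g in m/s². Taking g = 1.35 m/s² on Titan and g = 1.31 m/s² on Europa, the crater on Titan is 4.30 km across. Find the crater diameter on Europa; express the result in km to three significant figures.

D ≈ 4.33 km

All impactor-dependent factors cancel in the ratio, leaving D_Europa/D_Titan = (g_Europa/g_Titan)^-0.2.
(1.31/1.35)^-0.2 = 0.9704^-0.2 = 1.006
D_Europa = 1.006 × 4.30 km = 4.33 km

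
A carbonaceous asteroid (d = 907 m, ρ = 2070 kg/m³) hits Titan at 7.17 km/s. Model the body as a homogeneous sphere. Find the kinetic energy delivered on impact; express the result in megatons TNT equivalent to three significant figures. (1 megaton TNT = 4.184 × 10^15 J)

E ≈ 4970 Mt TNT

v = 7170 m/s.
Mass m = (π/6) ρ d³ = (π/6) × 2070 × (907)³ = 8.087 × 10^11 kg
E = ½ m v² = 0.5 × 8.087 × 10^11 × (7170)² = 2.079 × 10^19 J
   = 2.079 × 10^19 / 4.184×10^15 = 4969 Mt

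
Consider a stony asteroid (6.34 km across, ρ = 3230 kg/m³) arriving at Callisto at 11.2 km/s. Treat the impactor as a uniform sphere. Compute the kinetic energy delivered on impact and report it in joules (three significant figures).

E ≈ 2.70 × 10^22 J

d = 6340 m; v = 11200 m/s.
Mass m = (π/6) ρ d³ = (π/6) × 3230 × (6340)³ = 4.310 × 10^14 kg
E = ½ m v² = 0.5 × 4.310 × 10^14 × (11200)² = 2.703 × 10^22 J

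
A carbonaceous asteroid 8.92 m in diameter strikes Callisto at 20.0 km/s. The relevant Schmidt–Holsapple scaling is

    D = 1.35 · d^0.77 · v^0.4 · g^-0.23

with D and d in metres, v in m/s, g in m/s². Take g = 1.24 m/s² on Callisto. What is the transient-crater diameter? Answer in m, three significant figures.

D ≈ 364 m

In SI units: v = 20000 m/s.
d^0.77 = 8.92^0.77 = 5.392
v^0.4 = 20000^0.4 = 52.53
g^-0.23 = 1.24^-0.23 = 0.9517
D = 1.35 × 5.392 × 52.53 × 0.9517 = 363.9 m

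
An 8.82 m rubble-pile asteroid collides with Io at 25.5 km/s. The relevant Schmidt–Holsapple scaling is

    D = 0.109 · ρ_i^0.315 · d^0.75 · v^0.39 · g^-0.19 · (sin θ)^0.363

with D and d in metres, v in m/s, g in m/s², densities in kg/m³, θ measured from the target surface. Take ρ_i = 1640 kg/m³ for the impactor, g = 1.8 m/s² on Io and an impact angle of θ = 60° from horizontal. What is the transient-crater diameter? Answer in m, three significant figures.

D ≈ 255 m

In SI units: v = 25500 m/s.
ρ_i^0.315 = 1640^0.315 = 10.30
d^0.75 = 8.82^0.75 = 5.118
v^0.39 = 25500^0.39 = 52.31
g^-0.19 = 1.8^-0.19 = 0.8943
(sin 60°)^0.363 = 0.8660^0.363 = 0.9491
D = 0.109 × 10.30 × 5.118 × 52.31 × 0.8943 × 0.9491 = 255.1 m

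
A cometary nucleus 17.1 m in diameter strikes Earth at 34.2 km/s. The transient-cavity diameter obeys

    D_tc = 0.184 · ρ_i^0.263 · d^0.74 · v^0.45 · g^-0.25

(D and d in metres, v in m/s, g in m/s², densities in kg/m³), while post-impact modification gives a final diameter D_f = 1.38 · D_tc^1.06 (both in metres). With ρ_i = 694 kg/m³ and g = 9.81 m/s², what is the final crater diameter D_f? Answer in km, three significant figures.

v = 34200 m/s.
ρ_i^0.263 = 694^0.263 = 5.588
d^0.74 = 17.1^0.74 = 8.174
v^0.45 = 34200^0.45 = 109.7
g^-0.25 = 9.81^-0.25 = 0.5650
D_tc = 0.184 × 5.588 × 8.174 × 109.7 × 0.5650 = 520.9 m
D_f = 1.38 × (520.9)^1.06 = 1046 m
     = 1.046 km

D_f ≈ 1.05 km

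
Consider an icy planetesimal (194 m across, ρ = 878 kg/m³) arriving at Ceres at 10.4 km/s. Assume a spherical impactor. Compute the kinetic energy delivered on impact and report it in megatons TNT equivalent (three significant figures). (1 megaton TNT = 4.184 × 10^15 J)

E ≈ 43.4 Mt TNT

v = 10400 m/s.
Mass m = (π/6) ρ d³ = (π/6) × 878 × (194)³ = 3.357 × 10^9 kg
E = ½ m v² = 0.5 × 3.357 × 10^9 × (10400)² = 1.815 × 10^17 J
   = 1.815 × 10^17 / 4.184×10^15 = 43.38 Mt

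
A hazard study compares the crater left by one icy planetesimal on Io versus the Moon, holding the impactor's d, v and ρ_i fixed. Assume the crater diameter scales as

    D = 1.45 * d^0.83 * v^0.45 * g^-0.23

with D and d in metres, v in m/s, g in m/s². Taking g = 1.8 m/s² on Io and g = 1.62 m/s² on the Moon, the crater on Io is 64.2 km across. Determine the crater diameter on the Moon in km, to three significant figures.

D ≈ 65.8 km

All impactor-dependent factors cancel in the ratio, leaving D_Moon/D_Io = (g_Moon/g_Io)^-0.23.
(1.62/1.8)^-0.23 = 0.9000^-0.23 = 1.025
D_Moon = 1.025 × 64.2 km = 65.8 km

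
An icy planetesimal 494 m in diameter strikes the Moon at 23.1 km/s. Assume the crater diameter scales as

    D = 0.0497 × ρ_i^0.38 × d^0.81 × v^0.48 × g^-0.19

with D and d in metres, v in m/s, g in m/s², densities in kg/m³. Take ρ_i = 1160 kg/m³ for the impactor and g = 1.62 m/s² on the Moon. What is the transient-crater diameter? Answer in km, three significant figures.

D ≈ 12.5 km

In SI units: v = 23100 m/s.
ρ_i^0.38 = 1160^0.38 = 14.60
d^0.81 = 494^0.81 = 152.0
v^0.48 = 23100^0.48 = 124.3
g^-0.19 = 1.62^-0.19 = 0.9124
D = 0.0497 × 14.60 × 152.0 × 124.3 × 0.9124 = 12509 m
   = 12.51 km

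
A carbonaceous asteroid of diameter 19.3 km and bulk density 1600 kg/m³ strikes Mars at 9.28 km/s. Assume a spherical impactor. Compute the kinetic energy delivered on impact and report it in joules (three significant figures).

E ≈ 2.59 × 10^23 J

d = 19300 m; v = 9280 m/s.
Mass m = (π/6) ρ d³ = (π/6) × 1600 × (19300)³ = 6.023 × 10^15 kg
E = ½ m v² = 0.5 × 6.023 × 10^15 × (9280)² = 2.593 × 10^23 J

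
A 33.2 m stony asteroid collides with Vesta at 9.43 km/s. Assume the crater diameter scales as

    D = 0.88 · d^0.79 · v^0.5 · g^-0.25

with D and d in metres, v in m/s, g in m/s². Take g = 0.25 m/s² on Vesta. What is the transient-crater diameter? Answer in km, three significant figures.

In SI units: v = 9430 m/s.
d^0.79 = 33.2^0.79 = 15.91
v^0.5 = 9430^0.5 = 97.11
g^-0.25 = 0.25^-0.25 = 1.414
D = 0.88 × 15.91 × 97.11 × 1.414 = 1922 m
   = 1.922 km

D ≈ 1.92 km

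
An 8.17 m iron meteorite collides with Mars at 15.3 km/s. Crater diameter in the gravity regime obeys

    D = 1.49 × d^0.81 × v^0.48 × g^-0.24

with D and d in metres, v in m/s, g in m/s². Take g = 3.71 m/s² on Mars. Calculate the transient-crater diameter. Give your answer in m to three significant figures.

D ≈ 608 m

In SI units: v = 15300 m/s.
d^0.81 = 8.17^0.81 = 5.482
v^0.48 = 15300^0.48 = 102.0
g^-0.24 = 3.71^-0.24 = 0.7300
D = 1.49 × 5.482 × 102.0 × 0.7300 = 608.2 m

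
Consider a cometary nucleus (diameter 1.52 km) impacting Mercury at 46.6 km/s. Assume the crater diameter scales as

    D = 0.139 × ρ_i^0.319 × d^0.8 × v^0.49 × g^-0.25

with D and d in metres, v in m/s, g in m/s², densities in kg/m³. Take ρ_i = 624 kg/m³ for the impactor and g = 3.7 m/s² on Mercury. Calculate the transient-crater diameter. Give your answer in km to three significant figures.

D ≈ 53.2 km

In SI units: d = 1520 m, v = 46600 m/s.
ρ_i^0.319 = 624^0.319 = 7.792
d^0.8 = 1520^0.8 = 351.1
v^0.49 = 46600^0.49 = 193.9
g^-0.25 = 3.7^-0.25 = 0.7210
D = 0.139 × 7.792 × 351.1 × 193.9 × 0.7210 = 53163 m
   = 53.16 km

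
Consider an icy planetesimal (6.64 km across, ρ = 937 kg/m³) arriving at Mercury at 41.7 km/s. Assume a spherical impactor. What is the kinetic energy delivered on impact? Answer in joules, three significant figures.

E ≈ 1.25 × 10^23 J

d = 6640 m; v = 41700 m/s.
Mass m = (π/6) ρ d³ = (π/6) × 937 × (6640)³ = 1.436 × 10^14 kg
E = ½ m v² = 0.5 × 1.436 × 10^14 × (41700)² = 1.249 × 10^23 J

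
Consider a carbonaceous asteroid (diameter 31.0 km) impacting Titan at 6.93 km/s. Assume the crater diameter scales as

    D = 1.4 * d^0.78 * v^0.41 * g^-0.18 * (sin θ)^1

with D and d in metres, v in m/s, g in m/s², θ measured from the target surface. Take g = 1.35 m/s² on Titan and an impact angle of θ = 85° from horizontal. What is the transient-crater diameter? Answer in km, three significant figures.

In SI units: d = 31000 m, v = 6930 m/s.
d^0.78 = 31000^0.78 = 3186
v^0.41 = 6930^0.41 = 37.56
g^-0.18 = 1.35^-0.18 = 0.9474
(sin 85°)^1 = 0.9962^1 = 0.9962
D = 1.4 × 3186 × 37.56 × 0.9474 × 0.9962 = 1.581 × 10^5 m
   = 158.1 km

D ≈ 158 km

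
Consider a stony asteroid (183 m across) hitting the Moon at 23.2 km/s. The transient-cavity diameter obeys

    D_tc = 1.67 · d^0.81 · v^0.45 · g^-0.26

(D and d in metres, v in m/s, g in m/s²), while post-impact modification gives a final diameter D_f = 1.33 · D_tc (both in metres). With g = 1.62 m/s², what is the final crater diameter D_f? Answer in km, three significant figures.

D_f ≈ 12.3 km

v = 23200 m/s.
d^0.81 = 183^0.81 = 68.01
v^0.45 = 23200^0.45 = 92.14
g^-0.26 = 1.62^-0.26 = 0.8821
D_tc = 1.67 × 68.01 × 92.14 × 0.8821 = 9231 m
D_f = 1.33 × 9231 = 12277 m
     = 12.28 km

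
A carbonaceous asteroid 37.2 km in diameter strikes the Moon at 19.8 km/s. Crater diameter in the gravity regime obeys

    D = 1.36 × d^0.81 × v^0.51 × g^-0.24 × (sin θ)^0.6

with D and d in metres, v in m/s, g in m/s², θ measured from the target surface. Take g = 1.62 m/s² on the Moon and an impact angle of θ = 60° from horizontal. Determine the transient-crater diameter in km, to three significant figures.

In SI units: d = 37200 m, v = 19800 m/s.
d^0.81 = 37200^0.81 = 5037
v^0.51 = 19800^0.51 = 155.3
g^-0.24 = 1.62^-0.24 = 0.8907
(sin 60°)^0.6 = 0.8660^0.6 = 0.9173
D = 1.36 × 5037 × 155.3 × 0.8907 × 0.9173 = 8.692 × 10^5 m
   = 869.2 km

D ≈ 869 km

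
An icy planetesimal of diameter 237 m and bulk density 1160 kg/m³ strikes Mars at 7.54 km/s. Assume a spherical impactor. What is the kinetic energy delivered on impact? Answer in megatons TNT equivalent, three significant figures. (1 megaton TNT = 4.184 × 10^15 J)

E ≈ 54.9 Mt TNT

v = 7540 m/s.
Mass m = (π/6) ρ d³ = (π/6) × 1160 × (237)³ = 8.085 × 10^9 kg
E = ½ m v² = 0.5 × 8.085 × 10^9 × (7540)² = 2.298 × 10^17 J
   = 2.298 × 10^17 / 4.184×10^15 = 54.92 Mt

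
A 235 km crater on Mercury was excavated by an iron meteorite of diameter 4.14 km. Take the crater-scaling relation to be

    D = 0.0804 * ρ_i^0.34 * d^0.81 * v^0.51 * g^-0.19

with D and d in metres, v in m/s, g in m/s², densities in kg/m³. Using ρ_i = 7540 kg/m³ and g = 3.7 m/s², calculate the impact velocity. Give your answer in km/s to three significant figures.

v ≈ 36.3 km/s

Rearranging for v: v = [D / (0.0804 · 7540^0.34 · 4140^0.81 · 3.7^-0.19)]^(1/0.51).
D = 235000 m.
7540^0.34 = 20.81
4140^0.81 = 850.7
3.7^-0.19 = 0.7799
Denominator = 0.0804 × 20.81 × 850.7 × 0.7799 = 1110
D / 1110 = 235000 / 1110 = 211.7
v = 211.7^(1/0.51) = 211.7^1.9608 = 36331 m/s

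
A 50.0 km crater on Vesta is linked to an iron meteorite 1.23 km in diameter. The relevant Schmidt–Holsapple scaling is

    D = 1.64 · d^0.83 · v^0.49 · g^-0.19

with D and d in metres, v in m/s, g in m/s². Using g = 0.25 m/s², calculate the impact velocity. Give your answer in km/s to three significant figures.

v ≈ 4.83 km/s

Rearranging for v: v = [D / (1.64 · 1230^0.83 · 0.25^-0.19)]^(1/0.49).
D = 50000 m.
1230^0.83 = 367.0
0.25^-0.19 = 1.301
Denominator = 1.64 × 367.0 × 1.301 = 783.0
D / 783.0 = 50000 / 783.0 = 63.86
v = 63.86^(1/0.49) = 63.86^2.0408 = 4832 m/s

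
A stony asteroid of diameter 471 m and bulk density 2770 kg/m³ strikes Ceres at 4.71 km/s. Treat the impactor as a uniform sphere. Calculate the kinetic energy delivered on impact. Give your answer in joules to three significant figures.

E ≈ 1.68 × 10^18 J

v = 4710 m/s.
Mass m = (π/6) ρ d³ = (π/6) × 2770 × (471)³ = 1.515 × 10^11 kg
E = ½ m v² = 0.5 × 1.515 × 10^11 × (4710)² = 1.680 × 10^18 J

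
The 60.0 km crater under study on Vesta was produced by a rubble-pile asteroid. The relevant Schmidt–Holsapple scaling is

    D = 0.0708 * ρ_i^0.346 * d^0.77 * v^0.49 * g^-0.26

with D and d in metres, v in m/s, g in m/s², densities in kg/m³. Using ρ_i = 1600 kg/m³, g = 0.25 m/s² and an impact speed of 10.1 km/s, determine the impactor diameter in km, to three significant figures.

d ≈ 3.22 km

Rearranging for d: d = [D / (0.0708 · 1600^0.346 · 10100^0.49 · 0.25^-0.26)]^(1/0.77).
D = 60000 m.
1600^0.346 = 12.84
10100^0.49 = 91.65
0.25^-0.26 = 1.434
Denominator = 0.0708 × 12.84 × 91.65 × 1.434 = 119.5
D / 119.5 = 60000 / 119.5 = 502.1
d = 502.1^(1/0.77) = 502.1^1.2987 = 3217 m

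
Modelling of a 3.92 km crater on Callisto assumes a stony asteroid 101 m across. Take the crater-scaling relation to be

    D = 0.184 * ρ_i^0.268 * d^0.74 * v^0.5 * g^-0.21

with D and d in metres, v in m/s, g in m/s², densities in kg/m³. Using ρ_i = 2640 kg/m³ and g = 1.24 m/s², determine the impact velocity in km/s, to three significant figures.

Rearranging for v: v = [D / (0.184 · 2640^0.268 · 101^0.74 · 1.24^-0.21)]^(1/0.5).
D = 3920 m.
2640^0.268 = 8.260
101^0.74 = 30.42
1.24^-0.21 = 0.9558
Denominator = 0.184 × 8.260 × 30.42 × 0.9558 = 44.19
D / 44.19 = 3920 / 44.19 = 88.71
v = 88.71^(1/0.5) = 88.71^2 = 7869 m/s

v ≈ 7.87 km/s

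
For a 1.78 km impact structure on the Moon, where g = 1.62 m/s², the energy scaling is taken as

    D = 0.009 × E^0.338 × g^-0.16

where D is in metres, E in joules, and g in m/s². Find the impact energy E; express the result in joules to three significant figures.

Rearranging: E = [D / (0.009 · g^-0.16)]^(1/0.338).
D = 1780 m.
g^-0.16 = 1.62^-0.16 = 0.9257
D / (0.009 × 0.9257) = 1780 / (8.331 × 10^-3) = 2.137 × 10^5
E = (2.137 × 10^5)^2.9586 = 5.872 × 10^15 J

E ≈ 5.87 × 10^15 J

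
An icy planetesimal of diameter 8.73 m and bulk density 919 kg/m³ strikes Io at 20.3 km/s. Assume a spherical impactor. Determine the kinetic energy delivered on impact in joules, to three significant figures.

v = 20300 m/s.
Mass m = (π/6) ρ d³ = (π/6) × 919 × (8.73)³ = 3.202 × 10^5 kg
E = ½ m v² = 0.5 × 3.202 × 10^5 × (20300)² = 6.598 × 10^13 J

E ≈ 6.60 × 10^13 J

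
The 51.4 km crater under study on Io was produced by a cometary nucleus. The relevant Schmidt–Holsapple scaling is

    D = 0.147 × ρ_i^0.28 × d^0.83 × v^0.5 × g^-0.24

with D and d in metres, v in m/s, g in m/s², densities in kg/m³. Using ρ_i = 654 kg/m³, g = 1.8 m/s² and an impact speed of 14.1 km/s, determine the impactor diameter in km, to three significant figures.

d ≈ 2.01 km

Rearranging for d: d = [D / (0.147 · 654^0.28 · 14100^0.5 · 1.8^-0.24)]^(1/0.83).
D = 51400 m.
654^0.28 = 6.143
14100^0.5 = 118.7
1.8^-0.24 = 0.8684
Denominator = 0.147 × 6.143 × 118.7 × 0.8684 = 93.08
D / 93.08 = 51400 / 93.08 = 552.2
d = 552.2^(1/0.83) = 552.2^1.2048 = 2012 m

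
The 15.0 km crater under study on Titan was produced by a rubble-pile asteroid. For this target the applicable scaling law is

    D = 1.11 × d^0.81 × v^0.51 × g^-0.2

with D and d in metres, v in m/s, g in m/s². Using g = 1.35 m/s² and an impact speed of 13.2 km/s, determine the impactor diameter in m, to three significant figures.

d ≈ 345 m

Rearranging for d: d = [D / (1.11 · 13200^0.51 · 1.35^-0.2)]^(1/0.81).
D = 15000 m.
13200^0.51 = 126.3
1.35^-0.2 = 0.9417
Denominator = 1.11 × 126.3 × 0.9417 = 132.0
D / 132.0 = 15000 / 132.0 = 113.6
d = 113.6^(1/0.81) = 113.6^1.2346 = 344.8 m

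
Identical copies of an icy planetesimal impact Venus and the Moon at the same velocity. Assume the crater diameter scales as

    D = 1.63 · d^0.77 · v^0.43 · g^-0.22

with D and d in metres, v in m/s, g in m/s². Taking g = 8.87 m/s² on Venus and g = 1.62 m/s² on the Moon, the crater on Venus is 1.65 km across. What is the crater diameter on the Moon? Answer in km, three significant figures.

D ≈ 2.40 km

All impactor-dependent factors cancel in the ratio, leaving D_Moon/D_Venus = (g_Moon/g_Venus)^-0.22.
(1.62/8.87)^-0.22 = 0.1826^-0.22 = 1.454
D_Moon = 1.454 × 1.65 km = 2.40 km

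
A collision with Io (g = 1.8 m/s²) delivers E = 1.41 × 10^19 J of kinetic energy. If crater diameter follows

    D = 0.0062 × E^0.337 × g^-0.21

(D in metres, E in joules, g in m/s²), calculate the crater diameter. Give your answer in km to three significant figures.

E^0.337 = (1.41 × 10^19)^0.337 = 2.840 × 10^6
g^-0.21 = 1.8^-0.21 = 0.8839
D = 0.0062 × 2.840 × 10^6 × 0.8839 = 15564 m
   = 15.56 km

D ≈ 15.6 km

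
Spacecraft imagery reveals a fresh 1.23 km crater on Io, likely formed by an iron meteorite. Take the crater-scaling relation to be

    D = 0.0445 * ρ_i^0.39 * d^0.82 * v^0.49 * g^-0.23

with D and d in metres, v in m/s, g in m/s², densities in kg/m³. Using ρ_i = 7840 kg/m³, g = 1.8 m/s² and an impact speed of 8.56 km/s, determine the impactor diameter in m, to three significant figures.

Rearranging for d: d = [D / (0.0445 · 7840^0.39 · 8560^0.49 · 1.8^-0.23)]^(1/0.82).
D = 1230 m.
7840^0.39 = 33.02
8560^0.49 = 84.51
1.8^-0.23 = 0.8735
Denominator = 0.0445 × 33.02 × 84.51 × 0.8735 = 108.5
D / 108.5 = 1230 / 108.5 = 11.34
d = 11.34^(1/0.82) = 11.34^1.2195 = 19.32 m

d ≈ 19.3 m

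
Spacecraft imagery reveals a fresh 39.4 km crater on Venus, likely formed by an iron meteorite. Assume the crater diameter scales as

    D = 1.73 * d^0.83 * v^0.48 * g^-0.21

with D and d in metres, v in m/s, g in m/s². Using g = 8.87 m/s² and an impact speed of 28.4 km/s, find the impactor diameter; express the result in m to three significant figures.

d ≈ 821 m

Rearranging for d: d = [D / (1.73 · 28400^0.48 · 8.87^-0.21)]^(1/0.83).
D = 39400 m.
28400^0.48 = 137.3
8.87^-0.21 = 0.6323
Denominator = 1.73 × 137.3 × 0.6323 = 150.2
D / 150.2 = 39400 / 150.2 = 262.3
d = 262.3^(1/0.83) = 262.3^1.2048 = 820.7 m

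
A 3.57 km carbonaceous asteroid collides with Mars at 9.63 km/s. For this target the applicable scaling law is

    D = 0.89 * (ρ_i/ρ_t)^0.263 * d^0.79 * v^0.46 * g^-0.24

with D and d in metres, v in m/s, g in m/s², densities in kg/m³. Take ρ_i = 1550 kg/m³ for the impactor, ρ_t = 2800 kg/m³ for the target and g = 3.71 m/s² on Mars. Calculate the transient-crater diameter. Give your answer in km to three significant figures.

D ≈ 24.2 km

In SI units: d = 3570 m, v = 9630 m/s.
(ρ_i/ρ_t)^0.263 = (1550/2800)^0.263 = 0.8560
d^0.79 = 3570^0.79 = 640.6
v^0.46 = 9630^0.46 = 67.99
g^-0.24 = 3.71^-0.24 = 0.7300
D = 0.89 × 0.8560 × 640.6 × 67.99 × 0.7300 = 24222 m
   = 24.22 km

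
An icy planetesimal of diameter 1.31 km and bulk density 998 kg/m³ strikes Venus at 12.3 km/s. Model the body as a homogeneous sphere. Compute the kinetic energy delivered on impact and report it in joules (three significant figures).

E ≈ 8.89 × 10^19 J

d = 1310 m; v = 12300 m/s.
Mass m = (π/6) ρ d³ = (π/6) × 998 × (1310)³ = 1.175 × 10^12 kg
E = ½ m v² = 0.5 × 1.175 × 10^12 × (12300)² = 8.888 × 10^19 J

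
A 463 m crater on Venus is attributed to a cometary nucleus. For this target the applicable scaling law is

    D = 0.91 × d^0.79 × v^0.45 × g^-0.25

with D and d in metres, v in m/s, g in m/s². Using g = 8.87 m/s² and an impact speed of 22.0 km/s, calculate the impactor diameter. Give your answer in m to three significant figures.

Rearranging for d: d = [D / (0.91 · 22000^0.45 · 8.87^-0.25)]^(1/0.79).
22000^0.45 = 89.97
8.87^-0.25 = 0.5795
Denominator = 0.91 × 89.97 × 0.5795 = 47.45
D / 47.45 = 463 / 47.45 = 9.758
d = 9.758^(1/0.79) = 9.758^1.2658 = 17.88 m

d ≈ 17.9 m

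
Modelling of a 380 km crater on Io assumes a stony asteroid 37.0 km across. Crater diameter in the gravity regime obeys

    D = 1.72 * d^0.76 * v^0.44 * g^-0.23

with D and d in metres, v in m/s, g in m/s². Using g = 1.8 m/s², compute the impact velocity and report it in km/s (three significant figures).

Rearranging for v: v = [D / (1.72 · 37000^0.76 · 1.8^-0.23)]^(1/0.44).
D = 380000 m.
37000^0.76 = 2964
1.8^-0.23 = 0.8735
Denominator = 1.72 × 2964 × 0.8735 = 4453
D / 4453 = 380000 / 4453 = 85.34
v = 85.34^(1/0.44) = 85.34^2.2727 = 24487 m/s

v ≈ 24.5 km/s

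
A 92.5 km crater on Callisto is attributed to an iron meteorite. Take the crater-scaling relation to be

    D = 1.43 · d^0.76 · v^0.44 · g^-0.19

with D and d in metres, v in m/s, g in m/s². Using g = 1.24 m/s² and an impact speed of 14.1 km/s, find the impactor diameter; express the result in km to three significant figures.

d ≈ 8.94 km

Rearranging for d: d = [D / (1.43 · 14100^0.44 · 1.24^-0.19)]^(1/0.76).
D = 92500 m.
14100^0.44 = 66.94
1.24^-0.19 = 0.9600
Denominator = 1.43 × 66.94 × 0.9600 = 91.90
D / 91.90 = 92500 / 91.90 = 1007
d = 1007^(1/0.76) = 1007^1.3158 = 8941 m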